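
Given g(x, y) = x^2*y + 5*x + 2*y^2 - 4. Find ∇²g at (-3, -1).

∂²g/∂x² = 2*y
∂²g/∂y² = 4
∇²g = 2*y + 4
At (-3, -1): 2.

2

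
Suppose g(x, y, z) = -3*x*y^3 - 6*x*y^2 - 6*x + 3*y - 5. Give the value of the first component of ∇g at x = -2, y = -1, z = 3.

(∇g)_1 = ∂g/∂x = -3*y^3 - 6*y^2 - 6
At (-2, -1, 3): -9.

-9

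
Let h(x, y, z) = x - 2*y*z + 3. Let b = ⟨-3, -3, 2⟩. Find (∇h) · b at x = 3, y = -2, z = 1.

∂h/∂x = 1
∂h/∂y = -2*z
∂h/∂z = -2*y
∇h at (3, -2, 1) = (1, -2, 4)
∇h · b = (1)(-3) + (-2)(-3) + (4)(2) = 11

11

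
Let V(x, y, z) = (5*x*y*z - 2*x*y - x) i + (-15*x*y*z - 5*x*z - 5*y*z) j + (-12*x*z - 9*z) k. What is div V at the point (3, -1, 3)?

∂V₁/∂x = 5*y*z - 2*y - 1
∂V₂/∂y = -15*x*z - 5*z
∂V₃/∂z = -12*x - 9
∇·V = -15*x*z - 12*x + 5*y*z - 2*y - 5*z - 10
At (3, -1, 3): -209.

-209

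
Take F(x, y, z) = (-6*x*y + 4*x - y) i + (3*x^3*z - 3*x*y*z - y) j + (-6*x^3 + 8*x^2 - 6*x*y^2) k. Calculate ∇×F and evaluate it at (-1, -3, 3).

(∇×F)₁ = ∂F₃/∂y − ∂F₂/∂z = -3*x^3 - 9*x*y
(∇×F)₂ = ∂F₁/∂z − ∂F₃/∂x = 18*x^2 - 16*x + 6*y^2
(∇×F)₃ = ∂F₂/∂x − ∂F₁/∂y = 9*x^2*z + 6*x - 3*y*z + 1
∇×F = (-3*x^3 - 9*x*y, 18*x^2 - 16*x + 6*y^2, 9*x^2*z + 6*x - 3*y*z + 1)
At (-1, -3, 3): (-24, 88, 49).

(-24, 88, 49)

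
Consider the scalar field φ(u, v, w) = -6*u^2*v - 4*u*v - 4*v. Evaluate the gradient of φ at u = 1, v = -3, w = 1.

(48, -14, 0)

∂φ/∂u = -12*u*v - 4*v
∂φ/∂v = -6*u^2 - 4*u - 4
∂φ/∂w = 0
∇φ = (-12*u*v - 4*v, -6*u^2 - 4*u - 4, 0)
At (1, -3, 1): (48, -14, 0).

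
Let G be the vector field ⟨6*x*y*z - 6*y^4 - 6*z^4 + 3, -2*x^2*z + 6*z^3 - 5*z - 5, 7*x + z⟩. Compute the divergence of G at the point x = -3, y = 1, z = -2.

∂G₁/∂x = 6*y*z
∂G₂/∂y = 0
∂G₃/∂z = 1
∇·G = 6*y*z + 1
At (-3, 1, -2): -11.

-11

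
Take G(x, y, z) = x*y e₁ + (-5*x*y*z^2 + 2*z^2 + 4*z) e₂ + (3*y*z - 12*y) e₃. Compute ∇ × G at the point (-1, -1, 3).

(∇×G)₁ = ∂G₃/∂y − ∂G₂/∂z = 10*x*y*z - z - 16
(∇×G)₂ = ∂G₁/∂z − ∂G₃/∂x = 0
(∇×G)₃ = ∂G₂/∂x − ∂G₁/∂y = -x - 5*y*z^2
∇×G = (10*x*y*z - z - 16, 0, -x - 5*y*z^2)
At (-1, -1, 3): (11, 0, 46).

(11, 0, 46)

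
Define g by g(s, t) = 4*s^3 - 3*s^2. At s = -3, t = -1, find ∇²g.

∂²g/∂s² = 6*(4*s - 1)
∂²g/∂t² = 0
∇²g = 24*s - 6
At (-3, -1): -78.

-78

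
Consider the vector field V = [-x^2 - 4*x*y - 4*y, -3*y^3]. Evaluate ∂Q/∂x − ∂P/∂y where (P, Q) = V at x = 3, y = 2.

∂V₂/∂x = 0
∂V₁/∂y = -4*x - 4
Scalar curl = 4*x + 4
At (3, 2): 16.

16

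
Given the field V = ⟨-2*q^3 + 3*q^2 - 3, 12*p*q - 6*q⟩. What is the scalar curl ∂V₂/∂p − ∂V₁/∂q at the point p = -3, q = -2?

∂V₂/∂p = 12*q
∂V₁/∂q = -6*q^2 + 6*q
Scalar curl = 6*q^2 + 6*q
At (-3, -2): 12.

12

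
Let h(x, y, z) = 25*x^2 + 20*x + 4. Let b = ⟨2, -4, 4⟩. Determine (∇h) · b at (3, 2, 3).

340

∂h/∂x = 50*x + 20
∂h/∂y = 0
∂h/∂z = 0
∇h at (3, 2, 3) = (170, 0, 0)
∇h · b = (170)(2) + (0)(-4) + (0)(4) = 340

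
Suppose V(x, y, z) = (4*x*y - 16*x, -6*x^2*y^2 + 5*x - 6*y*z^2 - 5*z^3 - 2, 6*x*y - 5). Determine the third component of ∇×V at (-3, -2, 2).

(∇×V)_3 = ∂V₂/∂x − ∂V₁/∂y
= -12*x*y^2 + 5 − (4*x)
= -12*x*y^2 - 4*x + 5
At (-3, -2, 2): 161.

161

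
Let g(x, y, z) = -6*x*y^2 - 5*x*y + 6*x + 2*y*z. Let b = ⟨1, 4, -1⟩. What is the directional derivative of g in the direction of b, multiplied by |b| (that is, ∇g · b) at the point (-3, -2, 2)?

-216

∂g/∂x = -6*y^2 - 5*y + 6
∂g/∂y = -12*x*y - 5*x + 2*z
∂g/∂z = 2*y
∇g at (-3, -2, 2) = (-8, -53, -4)
∇g · b = (-8)(1) + (-53)(4) + (-4)(-1) = -216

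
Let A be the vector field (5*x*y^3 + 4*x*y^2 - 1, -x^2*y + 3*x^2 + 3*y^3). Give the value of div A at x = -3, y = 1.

∂A₁/∂x = 5*y^3 + 4*y^2
∂A₂/∂y = -x^2 + 9*y^2
∇·A = -x^2 + 5*y^3 + 13*y^2
At (-3, 1): 9.

9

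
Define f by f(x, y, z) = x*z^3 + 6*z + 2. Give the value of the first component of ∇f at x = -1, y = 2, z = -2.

-8

(∇f)_1 = ∂f/∂x = z^3
At (-1, 2, -2): -8.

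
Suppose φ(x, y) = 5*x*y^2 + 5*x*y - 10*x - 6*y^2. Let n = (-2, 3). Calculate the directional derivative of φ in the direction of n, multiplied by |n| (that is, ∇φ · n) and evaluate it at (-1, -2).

117

∂φ/∂x = 5*y^2 + 5*y - 10
∂φ/∂y = 10*x*y + 5*x - 12*y
∇φ at (-1, -2) = (0, 39)
∇φ · n = (0)(-2) + (39)(3) = 117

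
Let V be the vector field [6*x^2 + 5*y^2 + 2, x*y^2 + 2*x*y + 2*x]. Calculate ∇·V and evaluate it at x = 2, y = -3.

16

∂V₁/∂x = 12*x
∂V₂/∂y = 2*x*y + 2*x
∇·V = 2*x*y + 14*x
At (2, -3): 16.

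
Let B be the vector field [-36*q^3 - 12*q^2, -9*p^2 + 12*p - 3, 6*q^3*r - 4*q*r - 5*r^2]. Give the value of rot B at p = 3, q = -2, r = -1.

(∇×B)₁ = ∂B₃/∂q − ∂B₂/∂r = 18*q^2*r - 4*r
(∇×B)₂ = ∂B₁/∂r − ∂B₃/∂p = 0
(∇×B)₃ = ∂B₂/∂p − ∂B₁/∂q = -18*p + 108*q^2 + 24*q + 12
∇×B = (18*q^2*r - 4*r, 0, -18*p + 108*q^2 + 24*q + 12)
At (3, -2, -1): (-68, 0, 342).

(-68, 0, 342)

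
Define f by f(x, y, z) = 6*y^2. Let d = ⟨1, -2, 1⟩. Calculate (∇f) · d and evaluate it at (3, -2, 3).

∂f/∂x = 0
∂f/∂y = 12*y
∂f/∂z = 0
∇f at (3, -2, 3) = (0, -24, 0)
∇f · d = (0)(1) + (-24)(-2) + (0)(1) = 48

48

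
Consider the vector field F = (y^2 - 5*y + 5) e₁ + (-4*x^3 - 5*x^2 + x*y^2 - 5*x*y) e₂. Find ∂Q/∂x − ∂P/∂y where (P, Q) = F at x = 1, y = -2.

∂F₂/∂x = -12*x^2 - 10*x + y^2 - 5*y
∂F₁/∂y = 2*y - 5
Scalar curl = -12*x^2 - 10*x + y^2 - 7*y + 5
At (1, -2): 1.

1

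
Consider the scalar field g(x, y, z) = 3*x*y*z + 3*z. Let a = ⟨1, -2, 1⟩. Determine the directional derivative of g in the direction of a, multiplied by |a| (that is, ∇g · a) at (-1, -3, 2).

∂g/∂x = 3*y*z
∂g/∂y = 3*x*z
∂g/∂z = 3*x*y + 3
∇g at (-1, -3, 2) = (-18, -6, 12)
∇g · a = (-18)(1) + (-6)(-2) + (12)(1) = 6

6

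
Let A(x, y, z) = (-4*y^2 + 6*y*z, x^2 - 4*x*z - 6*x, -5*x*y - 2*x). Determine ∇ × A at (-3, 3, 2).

(∇×A)₁ = ∂A₃/∂y − ∂A₂/∂z = -x
(∇×A)₂ = ∂A₁/∂z − ∂A₃/∂x = 11*y + 2
(∇×A)₃ = ∂A₂/∂x − ∂A₁/∂y = 2*x + 8*y - 10*z - 6
∇×A = (-x, 11*y + 2, 2*x + 8*y - 10*z - 6)
At (-3, 3, 2): (3, 35, -8).

(3, 35, -8)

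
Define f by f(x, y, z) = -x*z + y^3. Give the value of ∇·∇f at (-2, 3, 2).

18

∂²f/∂x² = 0
∂²f/∂y² = 6*y
∂²f/∂z² = 0
∇²f = 6*y
At (-2, 3, 2): 18.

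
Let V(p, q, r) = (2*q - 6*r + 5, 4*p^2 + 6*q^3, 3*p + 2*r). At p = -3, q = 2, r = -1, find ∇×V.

(∇×V)₁ = ∂V₃/∂q − ∂V₂/∂r = 0
(∇×V)₂ = ∂V₁/∂r − ∂V₃/∂p = -9
(∇×V)₃ = ∂V₂/∂p − ∂V₁/∂q = 8*p - 2
∇×V = (0, -9, 8*p - 2)
At (-3, 2, -1): (0, -9, -26).

(0, -9, -26)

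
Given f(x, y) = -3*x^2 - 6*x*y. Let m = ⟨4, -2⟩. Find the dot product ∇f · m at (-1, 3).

-60

∂f/∂x = -6*x - 6*y
∂f/∂y = -6*x
∇f at (-1, 3) = (-12, 6)
∇f · m = (-12)(4) + (6)(-2) = -60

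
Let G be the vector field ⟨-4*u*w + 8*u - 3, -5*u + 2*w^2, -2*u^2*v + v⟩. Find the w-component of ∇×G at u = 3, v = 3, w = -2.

(∇×G)_3 = ∂G₂/∂u − ∂G₁/∂v
= -5 − (0)
= -5
At (3, 3, -2): -5.

-5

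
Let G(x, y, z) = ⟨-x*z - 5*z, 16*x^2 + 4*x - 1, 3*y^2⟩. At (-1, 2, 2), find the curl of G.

(∇×G)₁ = ∂G₃/∂y − ∂G₂/∂z = 6*y
(∇×G)₂ = ∂G₁/∂z − ∂G₃/∂x = -x - 5
(∇×G)₃ = ∂G₂/∂x − ∂G₁/∂y = 32*x + 4
∇×G = (6*y, -x - 5, 32*x + 4)
At (-1, 2, 2): (12, -4, -28).

(12, -4, -28)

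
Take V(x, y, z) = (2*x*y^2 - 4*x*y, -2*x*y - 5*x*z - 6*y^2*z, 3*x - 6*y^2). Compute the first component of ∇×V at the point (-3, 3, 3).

(∇×V)_1 = ∂V₃/∂y − ∂V₂/∂z
= -12*y − (-5*x - 6*y^2)
= 5*x + 6*y^2 - 12*y
At (-3, 3, 3): 3.

3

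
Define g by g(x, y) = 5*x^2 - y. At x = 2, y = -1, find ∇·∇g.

10

∂²g/∂x² = 10
∂²g/∂y² = 0
∇²g = 10
At (2, -1): 10.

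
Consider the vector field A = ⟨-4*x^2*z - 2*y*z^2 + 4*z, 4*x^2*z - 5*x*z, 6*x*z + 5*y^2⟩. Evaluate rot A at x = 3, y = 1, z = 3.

(-11, -62, 75)

(∇×A)₁ = ∂A₃/∂y − ∂A₂/∂z = -4*x^2 + 5*x + 10*y
(∇×A)₂ = ∂A₁/∂z − ∂A₃/∂x = -4*x^2 - 4*y*z - 6*z + 4
(∇×A)₃ = ∂A₂/∂x − ∂A₁/∂y = 8*x*z + 2*z^2 - 5*z
∇×A = (-4*x^2 + 5*x + 10*y, -4*x^2 - 4*y*z - 6*z + 4, 8*x*z + 2*z^2 - 5*z)
At (3, 1, 3): (-11, -62, 75).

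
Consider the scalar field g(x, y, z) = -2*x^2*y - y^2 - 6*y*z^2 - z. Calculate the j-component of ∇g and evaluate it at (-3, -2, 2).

-38

(∇g)_2 = ∂g/∂y = -2*x^2 - 2*y - 6*z^2
At (-3, -2, 2): -38.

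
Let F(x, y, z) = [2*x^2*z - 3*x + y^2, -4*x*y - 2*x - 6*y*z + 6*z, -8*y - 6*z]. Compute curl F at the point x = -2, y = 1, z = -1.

(-8, 8, -8)

(∇×F)₁ = ∂F₃/∂y − ∂F₂/∂z = 6*y - 14
(∇×F)₂ = ∂F₁/∂z − ∂F₃/∂x = 2*x^2
(∇×F)₃ = ∂F₂/∂x − ∂F₁/∂y = -6*y - 2
∇×F = (6*y - 14, 2*x^2, -6*y - 2)
At (-2, 1, -1): (-8, 8, -8).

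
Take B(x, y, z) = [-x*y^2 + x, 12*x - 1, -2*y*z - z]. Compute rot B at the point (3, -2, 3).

(∇×B)₁ = ∂B₃/∂y − ∂B₂/∂z = -2*z
(∇×B)₂ = ∂B₁/∂z − ∂B₃/∂x = 0
(∇×B)₃ = ∂B₂/∂x − ∂B₁/∂y = 2*x*y + 12
∇×B = (-2*z, 0, 2*x*y + 12)
At (3, -2, 3): (-6, 0, 0).

(-6, 0, 0)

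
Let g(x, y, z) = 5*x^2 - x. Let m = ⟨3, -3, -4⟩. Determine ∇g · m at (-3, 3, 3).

-93

∂g/∂x = 10*x - 1
∂g/∂y = 0
∂g/∂z = 0
∇g at (-3, 3, 3) = (-31, 0, 0)
∇g · m = (-31)(3) + (0)(-3) + (0)(-4) = -93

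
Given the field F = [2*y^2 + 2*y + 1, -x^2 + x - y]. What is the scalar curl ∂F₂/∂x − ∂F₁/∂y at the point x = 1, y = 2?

-11

∂F₂/∂x = -2*x + 1
∂F₁/∂y = 4*y + 2
Scalar curl = -2*x - 4*y - 1
At (1, 2): -11.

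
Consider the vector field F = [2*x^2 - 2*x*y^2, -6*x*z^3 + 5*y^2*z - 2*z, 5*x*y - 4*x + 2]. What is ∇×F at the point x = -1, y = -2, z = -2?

(-95, 14, 56)

(∇×F)₁ = ∂F₃/∂y − ∂F₂/∂z = 18*x*z^2 + 5*x - 5*y^2 + 2
(∇×F)₂ = ∂F₁/∂z − ∂F₃/∂x = -5*y + 4
(∇×F)₃ = ∂F₂/∂x − ∂F₁/∂y = 4*x*y - 6*z^3
∇×F = (18*x*z^2 + 5*x - 5*y^2 + 2, -5*y + 4, 4*x*y - 6*z^3)
At (-1, -2, -2): (-95, 14, 56).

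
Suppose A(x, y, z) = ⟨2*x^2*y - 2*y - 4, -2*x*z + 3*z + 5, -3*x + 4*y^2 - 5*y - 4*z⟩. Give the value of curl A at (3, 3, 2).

(22, 3, -20)

(∇×A)₁ = ∂A₃/∂y − ∂A₂/∂z = 2*x + 8*y - 8
(∇×A)₂ = ∂A₁/∂z − ∂A₃/∂x = 3
(∇×A)₃ = ∂A₂/∂x − ∂A₁/∂y = -2*x^2 - 2*z + 2
∇×A = (2*x + 8*y - 8, 3, -2*x^2 - 2*z + 2)
At (3, 3, 2): (22, 3, -20).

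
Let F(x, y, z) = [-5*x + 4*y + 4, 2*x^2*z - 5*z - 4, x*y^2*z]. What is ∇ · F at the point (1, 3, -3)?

4

∂F₁/∂x = -5
∂F₂/∂y = 0
∂F₃/∂z = x*y^2
∇·F = x*y^2 - 5
At (1, 3, -3): 4.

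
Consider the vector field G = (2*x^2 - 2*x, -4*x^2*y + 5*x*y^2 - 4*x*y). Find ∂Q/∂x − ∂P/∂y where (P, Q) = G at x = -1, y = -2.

∂G₂/∂x = -8*x*y + 5*y^2 - 4*y
∂G₁/∂y = 0
Scalar curl = -8*x*y + 5*y^2 - 4*y
At (-1, -2): 12.

12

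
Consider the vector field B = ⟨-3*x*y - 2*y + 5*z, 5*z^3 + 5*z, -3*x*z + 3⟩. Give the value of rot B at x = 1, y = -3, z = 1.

(-20, 8, 5)

(∇×B)₁ = ∂B₃/∂y − ∂B₂/∂z = -15*z^2 - 5
(∇×B)₂ = ∂B₁/∂z − ∂B₃/∂x = 3*z + 5
(∇×B)₃ = ∂B₂/∂x − ∂B₁/∂y = 3*x + 2
∇×B = (-15*z^2 - 5, 3*z + 5, 3*x + 2)
At (1, -3, 1): (-20, 8, 5).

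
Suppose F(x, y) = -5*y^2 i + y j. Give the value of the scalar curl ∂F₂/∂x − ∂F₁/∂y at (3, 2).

∂F₂/∂x = 0
∂F₁/∂y = -10*y
Scalar curl = 10*y
At (3, 2): 20.

20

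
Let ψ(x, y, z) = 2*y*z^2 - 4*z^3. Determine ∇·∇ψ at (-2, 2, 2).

-40

∂²ψ/∂x² = 0
∂²ψ/∂y² = 0
∂²ψ/∂z² = 4*(y - 6*z)
∇²ψ = 4*y - 24*z
At (-2, 2, 2): -40.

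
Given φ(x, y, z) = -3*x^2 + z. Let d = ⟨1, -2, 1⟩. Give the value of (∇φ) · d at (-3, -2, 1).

19

∂φ/∂x = -6*x
∂φ/∂y = 0
∂φ/∂z = 1
∇φ at (-3, -2, 1) = (18, 0, 1)
∇φ · d = (18)(1) + (0)(-2) + (1)(1) = 19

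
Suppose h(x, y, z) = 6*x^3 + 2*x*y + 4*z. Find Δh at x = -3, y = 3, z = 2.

-108

∂²h/∂x² = 36*x
∂²h/∂y² = 0
∂²h/∂z² = 0
∇²h = 36*x
At (-3, 3, 2): -108.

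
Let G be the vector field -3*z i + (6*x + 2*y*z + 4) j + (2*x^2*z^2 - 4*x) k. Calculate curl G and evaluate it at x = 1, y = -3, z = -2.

(∇×G)₁ = ∂G₃/∂y − ∂G₂/∂z = -2*y
(∇×G)₂ = ∂G₁/∂z − ∂G₃/∂x = -4*x*z^2 + 1
(∇×G)₃ = ∂G₂/∂x − ∂G₁/∂y = 6
∇×G = (-2*y, -4*x*z^2 + 1, 6)
At (1, -3, -2): (6, -15, 6).

(6, -15, 6)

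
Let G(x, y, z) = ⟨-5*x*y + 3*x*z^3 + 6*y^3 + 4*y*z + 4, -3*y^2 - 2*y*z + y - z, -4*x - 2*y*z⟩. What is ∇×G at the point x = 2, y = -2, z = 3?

(∇×G)₁ = ∂G₃/∂y − ∂G₂/∂z = 2*y - 2*z + 1
(∇×G)₂ = ∂G₁/∂z − ∂G₃/∂x = 9*x*z^2 + 4*y + 4
(∇×G)₃ = ∂G₂/∂x − ∂G₁/∂y = 5*x - 18*y^2 - 4*z
∇×G = (2*y - 2*z + 1, 9*x*z^2 + 4*y + 4, 5*x - 18*y^2 - 4*z)
At (2, -2, 3): (-9, 158, -74).

(-9, 158, -74)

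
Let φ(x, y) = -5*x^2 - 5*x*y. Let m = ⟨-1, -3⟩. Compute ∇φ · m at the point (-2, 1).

-45

∂φ/∂x = -10*x - 5*y
∂φ/∂y = -5*x
∇φ at (-2, 1) = (15, 10)
∇φ · m = (15)(-1) + (10)(-3) = -45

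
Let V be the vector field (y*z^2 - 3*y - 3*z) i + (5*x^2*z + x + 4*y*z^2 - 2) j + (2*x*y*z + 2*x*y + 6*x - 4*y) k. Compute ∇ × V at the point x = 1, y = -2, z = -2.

(-43, -5, -20)

(∇×V)₁ = ∂V₃/∂y − ∂V₂/∂z = -5*x^2 + 2*x*z + 2*x - 8*y*z - 4
(∇×V)₂ = ∂V₁/∂z − ∂V₃/∂x = -2*y - 9
(∇×V)₃ = ∂V₂/∂x − ∂V₁/∂y = 10*x*z - z^2 + 4
∇×V = (-5*x^2 + 2*x*z + 2*x - 8*y*z - 4, -2*y - 9, 10*x*z - z^2 + 4)
At (1, -2, -2): (-43, -5, -20).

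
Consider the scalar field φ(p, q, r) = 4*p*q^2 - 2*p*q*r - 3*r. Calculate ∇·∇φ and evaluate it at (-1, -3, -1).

∂²φ/∂p² = 0
∂²φ/∂q² = 8*p
∂²φ/∂r² = 0
∇²φ = 8*p
At (-1, -3, -1): -8.

-8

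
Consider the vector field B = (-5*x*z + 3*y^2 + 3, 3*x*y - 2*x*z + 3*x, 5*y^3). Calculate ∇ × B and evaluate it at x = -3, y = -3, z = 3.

(∇×B)₁ = ∂B₃/∂y − ∂B₂/∂z = 2*x + 15*y^2
(∇×B)₂ = ∂B₁/∂z − ∂B₃/∂x = -5*x
(∇×B)₃ = ∂B₂/∂x − ∂B₁/∂y = -3*y - 2*z + 3
∇×B = (2*x + 15*y^2, -5*x, -3*y - 2*z + 3)
At (-3, -3, 3): (129, 15, 6).

(129, 15, 6)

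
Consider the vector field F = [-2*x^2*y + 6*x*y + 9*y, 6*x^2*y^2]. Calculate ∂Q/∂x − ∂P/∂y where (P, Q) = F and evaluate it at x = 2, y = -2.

83

∂F₂/∂x = 12*x*y^2
∂F₁/∂y = -2*x^2 + 6*x + 9
Scalar curl = 2*x^2 + 12*x*y^2 - 6*x - 9
At (2, -2): 83.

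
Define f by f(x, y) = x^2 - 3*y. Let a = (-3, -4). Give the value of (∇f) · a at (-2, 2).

24

∂f/∂x = 2*x
∂f/∂y = -3
∇f at (-2, 2) = (-4, -3)
∇f · a = (-4)(-3) + (-3)(-4) = 24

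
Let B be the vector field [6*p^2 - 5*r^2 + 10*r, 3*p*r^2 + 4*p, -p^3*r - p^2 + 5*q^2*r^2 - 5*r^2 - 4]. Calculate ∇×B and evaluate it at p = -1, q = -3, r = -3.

(-288, 29, 31)

(∇×B)₁ = ∂B₃/∂q − ∂B₂/∂r = -6*p*r + 10*q*r^2
(∇×B)₂ = ∂B₁/∂r − ∂B₃/∂p = 3*p^2*r + 2*p - 10*r + 10
(∇×B)₃ = ∂B₂/∂p − ∂B₁/∂q = 3*r^2 + 4
∇×B = (-6*p*r + 10*q*r^2, 3*p^2*r + 2*p - 10*r + 10, 3*r^2 + 4)
At (-1, -3, -3): (-288, 29, 31).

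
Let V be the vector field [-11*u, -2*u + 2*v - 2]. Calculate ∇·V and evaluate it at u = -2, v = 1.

∂V₁/∂u = -11
∂V₂/∂v = 2
∇·V = -9
At (-2, 1): -9.

-9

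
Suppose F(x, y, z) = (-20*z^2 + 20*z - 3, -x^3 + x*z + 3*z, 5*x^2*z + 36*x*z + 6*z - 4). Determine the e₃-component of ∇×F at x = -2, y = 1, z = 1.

-11

(∇×F)_3 = ∂F₂/∂x − ∂F₁/∂y
= -3*x^2 + z − (0)
= -3*x^2 + z
At (-2, 1, 1): -11.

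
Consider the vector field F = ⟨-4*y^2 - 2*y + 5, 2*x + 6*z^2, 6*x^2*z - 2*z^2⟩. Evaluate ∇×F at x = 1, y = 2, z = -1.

(12, 12, 20)

(∇×F)₁ = ∂F₃/∂y − ∂F₂/∂z = -12*z
(∇×F)₂ = ∂F₁/∂z − ∂F₃/∂x = -12*x*z
(∇×F)₃ = ∂F₂/∂x − ∂F₁/∂y = 8*y + 4
∇×F = (-12*z, -12*x*z, 8*y + 4)
At (1, 2, -1): (12, 12, 20).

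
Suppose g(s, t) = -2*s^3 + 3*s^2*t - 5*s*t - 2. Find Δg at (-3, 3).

∂²g/∂s² = 6*(-2*s + t)
∂²g/∂t² = 0
∇²g = -12*s + 6*t
At (-3, 3): 54.

54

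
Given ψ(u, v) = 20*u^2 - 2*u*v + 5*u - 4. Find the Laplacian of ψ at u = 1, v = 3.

∂²ψ/∂u² = 40
∂²ψ/∂v² = 0
∇²ψ = 40
At (1, 3): 40.

40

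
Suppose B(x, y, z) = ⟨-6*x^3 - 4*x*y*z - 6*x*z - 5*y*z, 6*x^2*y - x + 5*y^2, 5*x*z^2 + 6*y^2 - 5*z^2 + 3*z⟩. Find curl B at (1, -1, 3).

(∇×B)₁ = ∂B₃/∂y − ∂B₂/∂z = 12*y
(∇×B)₂ = ∂B₁/∂z − ∂B₃/∂x = -4*x*y - 6*x - 5*y - 5*z^2
(∇×B)₃ = ∂B₂/∂x − ∂B₁/∂y = 12*x*y + 4*x*z + 5*z - 1
∇×B = (12*y, -4*x*y - 6*x - 5*y - 5*z^2, 12*x*y + 4*x*z + 5*z - 1)
At (1, -1, 3): (-12, -42, 14).

(-12, -42, 14)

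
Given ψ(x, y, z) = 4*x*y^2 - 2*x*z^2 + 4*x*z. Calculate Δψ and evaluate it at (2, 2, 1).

∂²ψ/∂x² = 0
∂²ψ/∂y² = 8*x
∂²ψ/∂z² = -4*x
∇²ψ = 4*x
At (2, 2, 1): 8.

8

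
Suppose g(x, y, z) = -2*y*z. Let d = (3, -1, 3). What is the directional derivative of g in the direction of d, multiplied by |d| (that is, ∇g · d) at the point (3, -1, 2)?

10

∂g/∂x = 0
∂g/∂y = -2*z
∂g/∂z = -2*y
∇g at (3, -1, 2) = (0, -4, 2)
∇g · d = (0)(3) + (-4)(-1) + (2)(3) = 10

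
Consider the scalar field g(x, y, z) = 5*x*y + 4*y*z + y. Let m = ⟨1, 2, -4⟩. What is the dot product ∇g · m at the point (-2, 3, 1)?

∂g/∂x = 5*y
∂g/∂y = 5*x + 4*z + 1
∂g/∂z = 4*y
∇g at (-2, 3, 1) = (15, -5, 12)
∇g · m = (15)(1) + (-5)(2) + (12)(-4) = -43

-43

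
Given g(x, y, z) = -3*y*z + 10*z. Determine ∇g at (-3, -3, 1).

∂g/∂x = 0
∂g/∂y = -3*z
∂g/∂z = -3*y + 10
∇g = (0, -3*z, -3*y + 10)
At (-3, -3, 1): (0, -3, 19).

(0, -3, 19)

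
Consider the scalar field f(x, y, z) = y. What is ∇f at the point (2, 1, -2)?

(0, 1, 0)

∂f/∂x = 0
∂f/∂y = 1
∂f/∂z = 0
∇f = (0, 1, 0)
At (2, 1, -2): (0, 1, 0).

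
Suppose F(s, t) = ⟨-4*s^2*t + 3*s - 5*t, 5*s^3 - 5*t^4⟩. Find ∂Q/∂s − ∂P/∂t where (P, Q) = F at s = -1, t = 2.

∂F₂/∂s = 15*s^2
∂F₁/∂t = -4*s^2 - 5
Scalar curl = 19*s^2 + 5
At (-1, 2): 24.

24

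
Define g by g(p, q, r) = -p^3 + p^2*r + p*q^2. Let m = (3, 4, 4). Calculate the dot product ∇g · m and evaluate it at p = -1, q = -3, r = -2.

58

∂g/∂p = -3*p^2 + 2*p*r + q^2
∂g/∂q = 2*p*q
∂g/∂r = p^2
∇g at (-1, -3, -2) = (10, 6, 1)
∇g · m = (10)(3) + (6)(4) + (1)(4) = 58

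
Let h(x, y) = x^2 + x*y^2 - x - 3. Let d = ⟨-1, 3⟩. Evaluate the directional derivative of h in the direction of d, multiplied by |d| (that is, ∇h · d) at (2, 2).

∂h/∂x = 2*x + y^2 - 1
∂h/∂y = 2*x*y
∇h at (2, 2) = (7, 8)
∇h · d = (7)(-1) + (8)(3) = 17

17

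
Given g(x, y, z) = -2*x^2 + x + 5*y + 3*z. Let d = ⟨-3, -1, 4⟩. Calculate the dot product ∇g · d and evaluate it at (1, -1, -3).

∂g/∂x = -4*x + 1
∂g/∂y = 5
∂g/∂z = 3
∇g at (1, -1, -3) = (-3, 5, 3)
∇g · d = (-3)(-3) + (5)(-1) + (3)(4) = 16

16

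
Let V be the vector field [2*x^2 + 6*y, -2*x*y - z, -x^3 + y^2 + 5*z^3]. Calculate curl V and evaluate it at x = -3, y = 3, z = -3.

(7, 27, -12)

(∇×V)₁ = ∂V₃/∂y − ∂V₂/∂z = 2*y + 1
(∇×V)₂ = ∂V₁/∂z − ∂V₃/∂x = 3*x^2
(∇×V)₃ = ∂V₂/∂x − ∂V₁/∂y = -2*y - 6
∇×V = (2*y + 1, 3*x^2, -2*y - 6)
At (-3, 3, -3): (7, 27, -12).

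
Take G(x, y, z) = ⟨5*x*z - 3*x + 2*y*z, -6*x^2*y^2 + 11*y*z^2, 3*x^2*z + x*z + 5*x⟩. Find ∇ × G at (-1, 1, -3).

(∇×G)₁ = ∂G₃/∂y − ∂G₂/∂z = -22*y*z
(∇×G)₂ = ∂G₁/∂z − ∂G₃/∂x = -6*x*z + 5*x + 2*y - z - 5
(∇×G)₃ = ∂G₂/∂x − ∂G₁/∂y = -12*x*y^2 - 2*z
∇×G = (-22*y*z, -6*x*z + 5*x + 2*y - z - 5, -12*x*y^2 - 2*z)
At (-1, 1, -3): (66, -23, 18).

(66, -23, 18)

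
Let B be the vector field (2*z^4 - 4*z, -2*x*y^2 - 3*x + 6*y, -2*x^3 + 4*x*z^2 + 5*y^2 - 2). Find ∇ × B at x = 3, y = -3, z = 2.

(-30, 98, -21)

(∇×B)₁ = ∂B₃/∂y − ∂B₂/∂z = 10*y
(∇×B)₂ = ∂B₁/∂z − ∂B₃/∂x = 6*x^2 + 8*z^3 - 4*z^2 - 4
(∇×B)₃ = ∂B₂/∂x − ∂B₁/∂y = -2*y^2 - 3
∇×B = (10*y, 6*x^2 + 8*z^3 - 4*z^2 - 4, -2*y^2 - 3)
At (3, -3, 2): (-30, 98, -21).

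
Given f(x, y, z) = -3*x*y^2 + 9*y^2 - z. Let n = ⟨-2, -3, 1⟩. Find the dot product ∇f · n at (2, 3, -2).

∂f/∂x = -3*y^2
∂f/∂y = -6*x*y + 18*y
∂f/∂z = -1
∇f at (2, 3, -2) = (-27, 18, -1)
∇f · n = (-27)(-2) + (18)(-3) + (-1)(1) = -1

-1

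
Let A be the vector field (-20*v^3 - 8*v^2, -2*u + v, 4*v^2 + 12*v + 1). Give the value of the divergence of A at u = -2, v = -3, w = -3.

1

∂A₁/∂u = 0
∂A₂/∂v = 1
∂A₃/∂w = 0
∇·A = 1
At (-2, -3, -3): 1.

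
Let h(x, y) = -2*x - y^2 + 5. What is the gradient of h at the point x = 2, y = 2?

(-2, -4)

∂h/∂x = -2
∂h/∂y = -2*y
∇h = (-2, -2*y)
At (2, 2): (-2, -4).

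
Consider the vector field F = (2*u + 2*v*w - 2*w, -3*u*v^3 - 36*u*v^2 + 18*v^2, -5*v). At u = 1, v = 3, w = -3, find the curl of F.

(∇×F)₁ = ∂F₃/∂v − ∂F₂/∂w = -5
(∇×F)₂ = ∂F₁/∂w − ∂F₃/∂u = 2*v - 2
(∇×F)₃ = ∂F₂/∂u − ∂F₁/∂v = -3*v^3 - 36*v^2 - 2*w
∇×F = (-5, 2*v - 2, -3*v^3 - 36*v^2 - 2*w)
At (1, 3, -3): (-5, 4, -399).

(-5, 4, -399)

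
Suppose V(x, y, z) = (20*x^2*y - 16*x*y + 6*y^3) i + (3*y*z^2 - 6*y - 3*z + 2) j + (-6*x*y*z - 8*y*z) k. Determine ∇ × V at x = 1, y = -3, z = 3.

(∇×V)₁ = ∂V₃/∂y − ∂V₂/∂z = -6*x*z - 6*y*z - 8*z + 3
(∇×V)₂ = ∂V₁/∂z − ∂V₃/∂x = 6*y*z
(∇×V)₃ = ∂V₂/∂x − ∂V₁/∂y = -20*x^2 + 16*x - 18*y^2
∇×V = (-6*x*z - 6*y*z - 8*z + 3, 6*y*z, -20*x^2 + 16*x - 18*y^2)
At (1, -3, 3): (15, -54, -166).

(15, -54, -166)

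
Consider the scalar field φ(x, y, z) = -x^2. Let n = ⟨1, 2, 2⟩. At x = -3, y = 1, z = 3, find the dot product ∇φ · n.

∂φ/∂x = -2*x
∂φ/∂y = 0
∂φ/∂z = 0
∇φ at (-3, 1, 3) = (6, 0, 0)
∇φ · n = (6)(1) + (0)(2) + (0)(2) = 6

6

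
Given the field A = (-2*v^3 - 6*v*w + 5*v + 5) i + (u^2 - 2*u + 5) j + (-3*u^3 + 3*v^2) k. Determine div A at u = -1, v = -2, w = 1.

∂A₁/∂u = 0
∂A₂/∂v = 0
∂A₃/∂w = 0
∇·A = 0
At (-1, -2, 1): 0.

0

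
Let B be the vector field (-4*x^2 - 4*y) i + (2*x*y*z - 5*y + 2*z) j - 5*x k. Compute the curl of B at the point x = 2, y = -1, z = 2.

(∇×B)₁ = ∂B₃/∂y − ∂B₂/∂z = -2*x*y - 2
(∇×B)₂ = ∂B₁/∂z − ∂B₃/∂x = 5
(∇×B)₃ = ∂B₂/∂x − ∂B₁/∂y = 2*y*z + 4
∇×B = (-2*x*y - 2, 5, 2*y*z + 4)
At (2, -1, 2): (2, 5, 0).

(2, 5, 0)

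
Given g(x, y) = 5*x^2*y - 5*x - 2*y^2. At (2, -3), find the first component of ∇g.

(∇g)_1 = ∂g/∂x = 10*x*y - 5
At (2, -3): -65.

-65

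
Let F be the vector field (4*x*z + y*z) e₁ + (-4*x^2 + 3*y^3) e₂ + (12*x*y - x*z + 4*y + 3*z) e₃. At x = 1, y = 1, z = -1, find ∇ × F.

(16, -8, -7)

(∇×F)₁ = ∂F₃/∂y − ∂F₂/∂z = 12*x + 4
(∇×F)₂ = ∂F₁/∂z − ∂F₃/∂x = 4*x - 11*y + z
(∇×F)₃ = ∂F₂/∂x − ∂F₁/∂y = -8*x - z
∇×F = (12*x + 4, 4*x - 11*y + z, -8*x - z)
At (1, 1, -1): (16, -8, -7).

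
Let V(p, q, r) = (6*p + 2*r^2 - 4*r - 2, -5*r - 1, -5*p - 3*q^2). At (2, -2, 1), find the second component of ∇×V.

5

(∇×V)_2 = ∂V₁/∂r − ∂V₃/∂p
= 4*r - 4 − (-5)
= 4*r + 1
At (2, -2, 1): 5.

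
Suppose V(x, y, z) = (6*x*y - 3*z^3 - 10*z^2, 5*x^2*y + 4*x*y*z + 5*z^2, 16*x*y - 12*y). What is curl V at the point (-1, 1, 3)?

(-54, -157, 8)

(∇×V)₁ = ∂V₃/∂y − ∂V₂/∂z = -4*x*y + 16*x - 10*z - 12
(∇×V)₂ = ∂V₁/∂z − ∂V₃/∂x = -16*y - 9*z^2 - 20*z
(∇×V)₃ = ∂V₂/∂x − ∂V₁/∂y = 10*x*y - 6*x + 4*y*z
∇×V = (-4*x*y + 16*x - 10*z - 12, -16*y - 9*z^2 - 20*z, 10*x*y - 6*x + 4*y*z)
At (-1, 1, 3): (-54, -157, 8).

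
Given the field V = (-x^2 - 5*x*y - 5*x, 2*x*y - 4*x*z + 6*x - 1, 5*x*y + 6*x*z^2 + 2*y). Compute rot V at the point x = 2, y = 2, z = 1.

(∇×V)₁ = ∂V₃/∂y − ∂V₂/∂z = 9*x + 2
(∇×V)₂ = ∂V₁/∂z − ∂V₃/∂x = -5*y - 6*z^2
(∇×V)₃ = ∂V₂/∂x − ∂V₁/∂y = 5*x + 2*y - 4*z + 6
∇×V = (9*x + 2, -5*y - 6*z^2, 5*x + 2*y - 4*z + 6)
At (2, 2, 1): (20, -16, 16).

(20, -16, 16)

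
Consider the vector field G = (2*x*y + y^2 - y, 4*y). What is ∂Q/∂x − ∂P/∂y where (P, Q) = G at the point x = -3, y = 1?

∂G₂/∂x = 0
∂G₁/∂y = 2*x + 2*y - 1
Scalar curl = -2*x - 2*y + 1
At (-3, 1): 5.

5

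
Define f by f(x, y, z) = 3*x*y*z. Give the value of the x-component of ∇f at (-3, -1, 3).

(∇f)_1 = ∂f/∂x = 3*y*z
At (-3, -1, 3): -9.

-9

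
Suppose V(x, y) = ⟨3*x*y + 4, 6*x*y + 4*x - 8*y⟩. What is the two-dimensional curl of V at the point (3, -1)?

∂V₂/∂x = 6*y + 4
∂V₁/∂y = 3*x
Scalar curl = -3*x + 6*y + 4
At (3, -1): -11.

-11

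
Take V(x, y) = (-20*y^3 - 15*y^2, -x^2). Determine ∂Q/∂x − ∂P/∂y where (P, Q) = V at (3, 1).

84

∂V₂/∂x = -2*x
∂V₁/∂y = -60*y^2 - 30*y
Scalar curl = -2*x + 60*y^2 + 30*y
At (3, 1): 84.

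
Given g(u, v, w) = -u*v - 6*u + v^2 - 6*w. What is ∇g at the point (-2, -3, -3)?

(-3, -4, -6)

∂g/∂u = -v - 6
∂g/∂v = -u + 2*v
∂g/∂w = -6
∇g = (-v - 6, -u + 2*v, -6)
At (-2, -3, -3): (-3, -4, -6).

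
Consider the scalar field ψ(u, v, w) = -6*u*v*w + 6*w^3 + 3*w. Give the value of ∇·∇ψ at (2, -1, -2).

-72

∂²ψ/∂u² = 0
∂²ψ/∂v² = 0
∂²ψ/∂w² = 36*w
∇²ψ = 36*w
At (2, -1, -2): -72.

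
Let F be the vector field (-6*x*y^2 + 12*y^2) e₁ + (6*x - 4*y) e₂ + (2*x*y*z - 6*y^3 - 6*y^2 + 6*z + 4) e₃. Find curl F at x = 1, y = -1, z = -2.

(-10, -4, 18)

(∇×F)₁ = ∂F₃/∂y − ∂F₂/∂z = 2*x*z - 18*y^2 - 12*y
(∇×F)₂ = ∂F₁/∂z − ∂F₃/∂x = -2*y*z
(∇×F)₃ = ∂F₂/∂x − ∂F₁/∂y = 12*x*y - 24*y + 6
∇×F = (2*x*z - 18*y^2 - 12*y, -2*y*z, 12*x*y - 24*y + 6)
At (1, -1, -2): (-10, -4, 18).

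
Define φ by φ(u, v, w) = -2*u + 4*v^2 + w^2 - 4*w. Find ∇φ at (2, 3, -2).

∂φ/∂u = -2
∂φ/∂v = 8*v
∂φ/∂w = 2*w - 4
∇φ = (-2, 8*v, 2*w - 4)
At (2, 3, -2): (-2, 24, -8).

(-2, 24, -8)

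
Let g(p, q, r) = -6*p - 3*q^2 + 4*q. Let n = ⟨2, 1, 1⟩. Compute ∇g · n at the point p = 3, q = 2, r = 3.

∂g/∂p = -6
∂g/∂q = -6*q + 4
∂g/∂r = 0
∇g at (3, 2, 3) = (-6, -8, 0)
∇g · n = (-6)(2) + (-8)(1) + (0)(1) = -20

-20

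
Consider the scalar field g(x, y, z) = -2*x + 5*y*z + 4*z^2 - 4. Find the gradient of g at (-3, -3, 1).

(-2, 5, -7)

∂g/∂x = -2
∂g/∂y = 5*z
∂g/∂z = 5*y + 8*z
∇g = (-2, 5*z, 5*y + 8*z)
At (-3, -3, 1): (-2, 5, -7).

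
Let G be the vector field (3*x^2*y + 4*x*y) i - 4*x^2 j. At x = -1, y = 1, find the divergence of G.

∂G₁/∂x = 6*x*y + 4*y
∂G₂/∂y = 0
∇·G = 6*x*y + 4*y
At (-1, 1): -2.

-2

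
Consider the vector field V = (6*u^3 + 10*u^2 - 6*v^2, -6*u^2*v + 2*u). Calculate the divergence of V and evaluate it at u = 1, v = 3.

∂V₁/∂u = 18*u^2 + 20*u
∂V₂/∂v = -6*u^2
∇·V = 12*u^2 + 20*u
At (1, 3): 32.

32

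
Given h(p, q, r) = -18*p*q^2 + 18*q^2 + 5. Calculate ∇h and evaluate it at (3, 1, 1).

(-18, -72, 0)

∂h/∂p = -18*q^2
∂h/∂q = -36*p*q + 36*q
∂h/∂r = 0
∇h = (-18*q^2, -36*p*q + 36*q, 0)
At (3, 1, 1): (-18, -72, 0).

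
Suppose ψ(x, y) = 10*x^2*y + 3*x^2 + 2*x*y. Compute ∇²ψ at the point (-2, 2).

∂²ψ/∂x² = 2*(10*y + 3)
∂²ψ/∂y² = 0
∇²ψ = 20*y + 6
At (-2, 2): 46.

46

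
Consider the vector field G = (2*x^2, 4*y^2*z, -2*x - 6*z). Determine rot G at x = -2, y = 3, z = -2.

(-36, 2, 0)

(∇×G)₁ = ∂G₃/∂y − ∂G₂/∂z = -4*y^2
(∇×G)₂ = ∂G₁/∂z − ∂G₃/∂x = 2
(∇×G)₃ = ∂G₂/∂x − ∂G₁/∂y = 0
∇×G = (-4*y^2, 2, 0)
At (-2, 3, -2): (-36, 2, 0).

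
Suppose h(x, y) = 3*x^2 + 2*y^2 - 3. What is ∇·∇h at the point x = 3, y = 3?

10

∂²h/∂x² = 6
∂²h/∂y² = 4
∇²h = 10
At (3, 3): 10.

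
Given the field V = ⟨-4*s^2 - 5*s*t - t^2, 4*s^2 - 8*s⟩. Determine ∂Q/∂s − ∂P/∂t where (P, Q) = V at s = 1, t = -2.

1

∂V₂/∂s = 8*s - 8
∂V₁/∂t = -5*s - 2*t
Scalar curl = 13*s + 2*t - 8
At (1, -2): 1.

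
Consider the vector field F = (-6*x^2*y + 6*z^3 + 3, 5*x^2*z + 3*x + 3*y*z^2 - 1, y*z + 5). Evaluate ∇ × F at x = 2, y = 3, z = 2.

(∇×F)₁ = ∂F₃/∂y − ∂F₂/∂z = -5*x^2 - 6*y*z + z
(∇×F)₂ = ∂F₁/∂z − ∂F₃/∂x = 18*z^2
(∇×F)₃ = ∂F₂/∂x − ∂F₁/∂y = 6*x^2 + 10*x*z + 3
∇×F = (-5*x^2 - 6*y*z + z, 18*z^2, 6*x^2 + 10*x*z + 3)
At (2, 3, 2): (-54, 72, 67).

(-54, 72, 67)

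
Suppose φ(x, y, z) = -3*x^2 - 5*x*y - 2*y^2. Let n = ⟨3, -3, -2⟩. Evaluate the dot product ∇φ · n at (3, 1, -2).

∂φ/∂x = -6*x - 5*y
∂φ/∂y = -5*x - 4*y
∂φ/∂z = 0
∇φ at (3, 1, -2) = (-23, -19, 0)
∇φ · n = (-23)(3) + (-19)(-3) + (0)(-2) = -12

-12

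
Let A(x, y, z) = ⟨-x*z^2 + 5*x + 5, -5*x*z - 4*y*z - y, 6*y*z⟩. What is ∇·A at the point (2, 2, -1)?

∂A₁/∂x = -z^2 + 5
∂A₂/∂y = -4*z - 1
∂A₃/∂z = 6*y
∇·A = 6*y - z^2 - 4*z + 4
At (2, 2, -1): 19.

19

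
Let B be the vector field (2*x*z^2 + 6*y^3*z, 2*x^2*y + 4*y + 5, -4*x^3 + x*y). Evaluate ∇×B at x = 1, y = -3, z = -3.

(∇×B)₁ = ∂B₃/∂y − ∂B₂/∂z = x
(∇×B)₂ = ∂B₁/∂z − ∂B₃/∂x = 12*x^2 + 4*x*z + 6*y^3 - y
(∇×B)₃ = ∂B₂/∂x − ∂B₁/∂y = 4*x*y - 18*y^2*z
∇×B = (x, 12*x^2 + 4*x*z + 6*y^3 - y, 4*x*y - 18*y^2*z)
At (1, -3, -3): (1, -159, 474).

(1, -159, 474)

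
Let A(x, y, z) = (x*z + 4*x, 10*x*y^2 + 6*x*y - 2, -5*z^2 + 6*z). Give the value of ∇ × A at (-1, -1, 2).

(0, -1, 4)

(∇×A)₁ = ∂A₃/∂y − ∂A₂/∂z = 0
(∇×A)₂ = ∂A₁/∂z − ∂A₃/∂x = x
(∇×A)₃ = ∂A₂/∂x − ∂A₁/∂y = 10*y^2 + 6*y
∇×A = (0, x, 10*y^2 + 6*y)
At (-1, -1, 2): (0, -1, 4).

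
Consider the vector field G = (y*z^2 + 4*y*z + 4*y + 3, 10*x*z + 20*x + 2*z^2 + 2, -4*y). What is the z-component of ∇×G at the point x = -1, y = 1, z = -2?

(∇×G)_3 = ∂G₂/∂x − ∂G₁/∂y
= 10*z + 20 − (z^2 + 4*z + 4)
= -z^2 + 6*z + 16
At (-1, 1, -2): 0.

0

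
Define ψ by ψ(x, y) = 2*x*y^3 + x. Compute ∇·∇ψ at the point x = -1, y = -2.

∂²ψ/∂x² = 0
∂²ψ/∂y² = 12*x*y
∇²ψ = 12*x*y
At (-1, -2): 24.

24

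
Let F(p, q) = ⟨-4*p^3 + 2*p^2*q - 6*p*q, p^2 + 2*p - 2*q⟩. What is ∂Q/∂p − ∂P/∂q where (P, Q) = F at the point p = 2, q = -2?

10

∂F₂/∂p = 2*p + 2
∂F₁/∂q = 2*p^2 - 6*p
Scalar curl = -2*p^2 + 8*p + 2
At (2, -2): 10.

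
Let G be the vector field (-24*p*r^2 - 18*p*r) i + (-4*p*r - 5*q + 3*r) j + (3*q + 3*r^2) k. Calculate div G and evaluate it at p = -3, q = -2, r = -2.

∂G₁/∂p = -24*r^2 - 18*r
∂G₂/∂q = -5
∂G₃/∂r = 6*r
∇·G = -24*r^2 - 12*r - 5
At (-3, -2, -2): -77.

-77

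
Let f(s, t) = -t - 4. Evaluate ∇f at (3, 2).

(0, -1)

∂f/∂s = 0
∂f/∂t = -1
∇f = (0, -1)
At (3, 2): (0, -1).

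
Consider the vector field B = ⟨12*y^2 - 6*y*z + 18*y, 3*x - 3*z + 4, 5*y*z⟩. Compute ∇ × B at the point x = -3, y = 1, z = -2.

(∇×B)₁ = ∂B₃/∂y − ∂B₂/∂z = 5*z + 3
(∇×B)₂ = ∂B₁/∂z − ∂B₃/∂x = -6*y
(∇×B)₃ = ∂B₂/∂x − ∂B₁/∂y = -24*y + 6*z - 15
∇×B = (5*z + 3, -6*y, -24*y + 6*z - 15)
At (-3, 1, -2): (-7, -6, -51).

(-7, -6, -51)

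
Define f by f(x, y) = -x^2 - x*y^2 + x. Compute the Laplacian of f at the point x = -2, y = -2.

∂²f/∂x² = -2
∂²f/∂y² = -2*x
∇²f = -2*x - 2
At (-2, -2): 2.

2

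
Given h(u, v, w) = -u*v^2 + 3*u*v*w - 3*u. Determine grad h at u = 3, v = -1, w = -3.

∂h/∂u = -v^2 + 3*v*w - 3
∂h/∂v = -2*u*v + 3*u*w
∂h/∂w = 3*u*v
∇h = (-v^2 + 3*v*w - 3, -2*u*v + 3*u*w, 3*u*v)
At (3, -1, -3): (5, -21, -9).

(5, -21, -9)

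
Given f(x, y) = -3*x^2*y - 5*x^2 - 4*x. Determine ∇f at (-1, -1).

(0, -3)

∂f/∂x = -6*x*y - 10*x - 4
∂f/∂y = -3*x^2
∇f = (-6*x*y - 10*x - 4, -3*x^2)
At (-1, -1): (0, -3).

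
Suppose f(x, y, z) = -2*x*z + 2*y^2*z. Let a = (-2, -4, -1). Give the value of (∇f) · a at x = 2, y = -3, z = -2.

-118

∂f/∂x = -2*z
∂f/∂y = 4*y*z
∂f/∂z = -2*x + 2*y^2
∇f at (2, -3, -2) = (4, 24, 14)
∇f · a = (4)(-2) + (24)(-4) + (14)(-1) = -118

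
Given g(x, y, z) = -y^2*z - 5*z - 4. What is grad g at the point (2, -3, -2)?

(0, -12, -14)

∂g/∂x = 0
∂g/∂y = -2*y*z
∂g/∂z = -y^2 - 5
∇g = (0, -2*y*z, -y^2 - 5)
At (2, -3, -2): (0, -12, -14).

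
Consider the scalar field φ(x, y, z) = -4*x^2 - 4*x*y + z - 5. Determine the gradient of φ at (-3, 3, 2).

(12, 12, 1)

∂φ/∂x = -8*x - 4*y
∂φ/∂y = -4*x
∂φ/∂z = 1
∇φ = (-8*x - 4*y, -4*x, 1)
At (-3, 3, 2): (12, 12, 1).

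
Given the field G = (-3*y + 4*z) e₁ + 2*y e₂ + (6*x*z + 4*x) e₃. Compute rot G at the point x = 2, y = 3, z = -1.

(∇×G)₁ = ∂G₃/∂y − ∂G₂/∂z = 0
(∇×G)₂ = ∂G₁/∂z − ∂G₃/∂x = -6*z
(∇×G)₃ = ∂G₂/∂x − ∂G₁/∂y = 3
∇×G = (0, -6*z, 3)
At (2, 3, -1): (0, 6, 3).

(0, 6, 3)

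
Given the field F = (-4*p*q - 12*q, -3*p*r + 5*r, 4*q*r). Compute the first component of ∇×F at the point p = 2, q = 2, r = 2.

(∇×F)_1 = ∂F₃/∂q − ∂F₂/∂r
= 4*r − (-3*p + 5)
= 3*p + 4*r - 5
At (2, 2, 2): 9.

9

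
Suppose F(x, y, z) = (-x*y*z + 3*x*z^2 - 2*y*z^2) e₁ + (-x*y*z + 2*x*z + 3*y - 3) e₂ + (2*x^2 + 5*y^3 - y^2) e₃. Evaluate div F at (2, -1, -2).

∂F₁/∂x = -y*z + 3*z^2
∂F₂/∂y = -x*z + 3
∂F₃/∂z = 0
∇·F = -x*z - y*z + 3*z^2 + 3
At (2, -1, -2): 17.

17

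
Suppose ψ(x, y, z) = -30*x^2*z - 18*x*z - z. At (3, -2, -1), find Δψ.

∂²ψ/∂x² = -60*z
∂²ψ/∂y² = 0
∂²ψ/∂z² = 0
∇²ψ = -60*z
At (3, -2, -1): 60.

60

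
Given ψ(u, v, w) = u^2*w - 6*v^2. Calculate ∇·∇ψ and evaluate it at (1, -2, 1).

∂²ψ/∂u² = 2*w
∂²ψ/∂v² = -12
∂²ψ/∂w² = 0
∇²ψ = 2*w - 12
At (1, -2, 1): -10.

-10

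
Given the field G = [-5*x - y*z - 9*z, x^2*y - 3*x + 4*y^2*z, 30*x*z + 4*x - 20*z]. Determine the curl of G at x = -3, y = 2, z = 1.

(∇×G)₁ = ∂G₃/∂y − ∂G₂/∂z = -4*y^2
(∇×G)₂ = ∂G₁/∂z − ∂G₃/∂x = -y - 30*z - 13
(∇×G)₃ = ∂G₂/∂x − ∂G₁/∂y = 2*x*y + z - 3
∇×G = (-4*y^2, -y - 30*z - 13, 2*x*y + z - 3)
At (-3, 2, 1): (-16, -45, -14).

(-16, -45, -14)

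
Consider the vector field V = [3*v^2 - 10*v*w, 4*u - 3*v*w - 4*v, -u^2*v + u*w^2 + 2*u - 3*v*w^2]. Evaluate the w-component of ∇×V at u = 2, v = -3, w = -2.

(∇×V)_3 = ∂V₂/∂u − ∂V₁/∂v
= 4 − (6*v - 10*w)
= -6*v + 10*w + 4
At (2, -3, -2): 2.

2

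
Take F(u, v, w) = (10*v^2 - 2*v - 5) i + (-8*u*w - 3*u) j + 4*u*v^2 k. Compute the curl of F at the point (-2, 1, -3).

(∇×F)₁ = ∂F₃/∂v − ∂F₂/∂w = 8*u*v + 8*u
(∇×F)₂ = ∂F₁/∂w − ∂F₃/∂u = -4*v^2
(∇×F)₃ = ∂F₂/∂u − ∂F₁/∂v = -20*v - 8*w - 1
∇×F = (8*u*v + 8*u, -4*v^2, -20*v - 8*w - 1)
At (-2, 1, -3): (-32, -4, 3).

(-32, -4, 3)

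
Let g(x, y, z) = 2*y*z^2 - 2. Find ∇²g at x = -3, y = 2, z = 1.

8

∂²g/∂x² = 0
∂²g/∂y² = 0
∂²g/∂z² = 4*y
∇²g = 4*y
At (-3, 2, 1): 8.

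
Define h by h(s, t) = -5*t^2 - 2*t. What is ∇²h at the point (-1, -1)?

∂²h/∂s² = 0
∂²h/∂t² = -10
∇²h = -10
At (-1, -1): -10.

-10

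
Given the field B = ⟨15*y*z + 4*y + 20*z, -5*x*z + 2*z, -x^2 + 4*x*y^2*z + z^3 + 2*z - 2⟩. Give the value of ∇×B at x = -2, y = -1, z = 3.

(36, -11, -64)

(∇×B)₁ = ∂B₃/∂y − ∂B₂/∂z = 8*x*y*z + 5*x - 2
(∇×B)₂ = ∂B₁/∂z − ∂B₃/∂x = 2*x - 4*y^2*z + 15*y + 20
(∇×B)₃ = ∂B₂/∂x − ∂B₁/∂y = -20*z - 4
∇×B = (8*x*y*z + 5*x - 2, 2*x - 4*y^2*z + 15*y + 20, -20*z - 4)
At (-2, -1, 3): (36, -11, -64).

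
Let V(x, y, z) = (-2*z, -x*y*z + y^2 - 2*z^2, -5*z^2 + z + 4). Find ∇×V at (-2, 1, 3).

(10, -2, -3)

(∇×V)₁ = ∂V₃/∂y − ∂V₂/∂z = x*y + 4*z
(∇×V)₂ = ∂V₁/∂z − ∂V₃/∂x = -2
(∇×V)₃ = ∂V₂/∂x − ∂V₁/∂y = -y*z
∇×V = (x*y + 4*z, -2, -y*z)
At (-2, 1, 3): (10, -2, -3).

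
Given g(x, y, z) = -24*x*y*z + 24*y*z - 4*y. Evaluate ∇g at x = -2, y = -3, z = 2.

∂g/∂x = -24*y*z
∂g/∂y = -24*x*z + 24*z - 4
∂g/∂z = -24*x*y + 24*y
∇g = (-24*y*z, -24*x*z + 24*z - 4, -24*x*y + 24*y)
At (-2, -3, 2): (144, 140, -216).

(144, 140, -216)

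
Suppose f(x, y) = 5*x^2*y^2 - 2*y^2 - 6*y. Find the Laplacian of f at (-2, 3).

126

∂²f/∂x² = 10*y^2
∂²f/∂y² = 2*(5*x^2 - 2)
∇²f = 10*x^2 + 10*y^2 - 4
At (-2, 3): 126.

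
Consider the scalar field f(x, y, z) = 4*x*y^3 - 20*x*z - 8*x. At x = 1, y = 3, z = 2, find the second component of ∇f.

(∇f)_2 = ∂f/∂y = 12*x*y^2
At (1, 3, 2): 108.

108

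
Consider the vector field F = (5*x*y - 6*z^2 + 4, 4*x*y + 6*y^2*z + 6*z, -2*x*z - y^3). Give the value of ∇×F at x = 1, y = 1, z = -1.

(-15, 10, -1)

(∇×F)₁ = ∂F₃/∂y − ∂F₂/∂z = -9*y^2 - 6
(∇×F)₂ = ∂F₁/∂z − ∂F₃/∂x = -10*z
(∇×F)₃ = ∂F₂/∂x − ∂F₁/∂y = -5*x + 4*y
∇×F = (-9*y^2 - 6, -10*z, -5*x + 4*y)
At (1, 1, -1): (-15, 10, -1).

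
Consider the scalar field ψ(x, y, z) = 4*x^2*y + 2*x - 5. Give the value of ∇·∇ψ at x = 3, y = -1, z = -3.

∂²ψ/∂x² = 8*y
∂²ψ/∂y² = 0
∂²ψ/∂z² = 0
∇²ψ = 8*y
At (3, -1, -3): -8.

-8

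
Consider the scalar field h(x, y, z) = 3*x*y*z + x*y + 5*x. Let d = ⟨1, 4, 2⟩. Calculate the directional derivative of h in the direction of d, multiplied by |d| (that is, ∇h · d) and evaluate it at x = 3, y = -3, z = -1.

∂h/∂x = 3*y*z + y + 5
∂h/∂y = 3*x*z + x
∂h/∂z = 3*x*y
∇h at (3, -3, -1) = (11, -6, -27)
∇h · d = (11)(1) + (-6)(4) + (-27)(2) = -67

-67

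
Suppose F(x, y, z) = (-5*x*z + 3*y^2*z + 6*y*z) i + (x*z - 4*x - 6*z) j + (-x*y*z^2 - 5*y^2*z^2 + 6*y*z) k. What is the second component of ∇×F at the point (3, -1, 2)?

(∇×F)_2 = ∂F₁/∂z − ∂F₃/∂x
= -5*x + 3*y^2 + 6*y − (-y*z^2)
= -5*x + 3*y^2 + y*z^2 + 6*y
At (3, -1, 2): -22.

-22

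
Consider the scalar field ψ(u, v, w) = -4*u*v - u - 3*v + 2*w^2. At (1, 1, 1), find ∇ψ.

∂ψ/∂u = -4*v - 1
∂ψ/∂v = -4*u - 3
∂ψ/∂w = 4*w
∇ψ = (-4*v - 1, -4*u - 3, 4*w)
At (1, 1, 1): (-5, -7, 4).

(-5, -7, 4)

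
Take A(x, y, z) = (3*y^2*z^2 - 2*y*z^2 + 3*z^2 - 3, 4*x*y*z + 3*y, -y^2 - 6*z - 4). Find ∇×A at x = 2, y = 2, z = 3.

(∇×A)₁ = ∂A₃/∂y − ∂A₂/∂z = -4*x*y - 2*y
(∇×A)₂ = ∂A₁/∂z − ∂A₃/∂x = 6*y^2*z - 4*y*z + 6*z
(∇×A)₃ = ∂A₂/∂x − ∂A₁/∂y = -6*y*z^2 + 4*y*z + 2*z^2
∇×A = (-4*x*y - 2*y, 6*y^2*z - 4*y*z + 6*z, -6*y*z^2 + 4*y*z + 2*z^2)
At (2, 2, 3): (-20, 66, -66).

(-20, 66, -66)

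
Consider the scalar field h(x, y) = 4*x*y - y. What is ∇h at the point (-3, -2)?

∂h/∂x = 4*y
∂h/∂y = 4*x - 1
∇h = (4*y, 4*x - 1)
At (-3, -2): (-8, -13).

(-8, -13)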